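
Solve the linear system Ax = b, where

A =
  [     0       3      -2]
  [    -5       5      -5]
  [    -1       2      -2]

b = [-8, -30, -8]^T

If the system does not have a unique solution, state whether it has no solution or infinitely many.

x_1 = 4, x_2 = -4, x_3 = -2

Row-reduce the augmented matrix:
Swap R1 and R2.
R1 ← R1 / (-5).
R3 ← R3 + 1·R1.
R2 ← R2 / (3).
R1 ← R1 + 1·R2.
R3 ← R3 − 1·R2.
R3 ← R3 / (-1/3).
R1 ← R1 − 1/3·R3.
R2 ← R2 + 2/3·R3.
Reading off the reduced rows gives x_1 = 4, x_2 = -4, x_3 = -2.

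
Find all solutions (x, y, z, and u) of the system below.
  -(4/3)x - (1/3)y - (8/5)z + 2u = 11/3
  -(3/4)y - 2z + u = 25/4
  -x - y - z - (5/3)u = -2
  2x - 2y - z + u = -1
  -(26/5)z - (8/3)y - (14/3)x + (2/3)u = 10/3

Row-reduce the augmented matrix:
R1 ← R1 / (-4/3).
R3 ← R3 + 1·R1.
R4 ← R4 − 2·R1.
R5 ← R5 + 14/3·R1.
R2 ← R2 / (-3/4).
R1 ← R1 − 1/4·R2.
R3 ← R3 + 3/4·R2.
R4 ← R4 + 5/2·R2.
R5 ← R5 + 3/2·R2.
R3 ← R3 / (11/5).
R1 ← R1 − 8/15·R3.
R2 ← R2 − 8/3·R3.
R4 ← R4 − 49/15·R3.
R5 ← R5 − 22/5·R3.
R4 ← R4 / (1357/198).
R1 ← R1 + 31/198·R4.
R2 ← R2 − 368/99·R4.
R3 ← R3 + 125/66·R4.
R5 reduces to 0 = 0, so the extra equation is consistent.
Reading off the reduced rows gives x = 2, y = 5, z = -5, u = 0.

x = 2, y = 5, z = -5, u = 0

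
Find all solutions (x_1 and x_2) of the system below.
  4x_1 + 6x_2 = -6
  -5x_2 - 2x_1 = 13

x_1 = 6, x_2 = -5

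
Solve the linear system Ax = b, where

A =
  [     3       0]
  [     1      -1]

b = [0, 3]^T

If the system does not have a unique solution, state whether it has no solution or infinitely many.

From equation 2: x_1 = 3 + x_2.
Substitute into equation 1 and solve: x_2 = -3.
Then x_1 = 0.

x_1 = 0, x_2 = -3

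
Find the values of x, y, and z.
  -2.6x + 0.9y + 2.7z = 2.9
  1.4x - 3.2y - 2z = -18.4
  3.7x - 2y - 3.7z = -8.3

x = 2, y = 6, z = 1

Row-reduce the augmented matrix:
R1 ← R1 / (-13/5).
R2 ← R2 − 7/5·R1.
R3 ← R3 − 37/10·R1.
R2 ← R2 / (-353/130).
R1 ← R1 + 9/26·R2.
R3 ← R3 + 187/260·R2.
R3 ← R3 / (1013/3530).
R1 ← R1 + 342/353·R3.
R2 ← R2 − 71/353·R3.
Reading off the reduced rows gives x = 2, y = 6, z = 1.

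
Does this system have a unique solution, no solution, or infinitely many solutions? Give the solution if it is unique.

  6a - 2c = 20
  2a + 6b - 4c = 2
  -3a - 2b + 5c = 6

a = 5, b = 2, c = 5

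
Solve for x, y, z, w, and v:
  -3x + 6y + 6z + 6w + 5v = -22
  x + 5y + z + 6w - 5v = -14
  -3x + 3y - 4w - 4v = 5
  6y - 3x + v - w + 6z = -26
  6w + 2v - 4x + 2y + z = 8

Row-reduce the augmented matrix:
R1 ← R1 / (-3).
R2 ← R2 − 1·R1.
R3 ← R3 + 3·R1.
R4 ← R4 + 3·R1.
R5 ← R5 + 4·R1.
R2 ← R2 / (7).
R1 ← R1 + 2·R2.
R3 ← R3 + 3·R2.
R5 ← R5 + 6·R2.
R3 ← R3 / (-33/7).
R1 ← R1 + 8/7·R3.
R2 ← R2 − 3/7·R3.
R5 ← R5 + 31/7·R3.
R4 ← R4 / (-7).
R1 ← R1 − 62/33·R4.
R2 ← R2 − 6/11·R4.
R3 ← R3 − 46/33·R4.
R5 ← R5 − 364/33·R4.
R5 ← R5 / (-133/33).
R1 ← R1 + 269/231·R5.
R2 ← R2 + 401/231·R5.
R3 ← R3 − 109/77·R5.
R4 ← R4 − 4/7·R5.
Reading off the reduced rows gives x = -3, y = 0, z = -6, w = 0, v = 1.

x = -3, y = 0, z = -6, w = 0, v = 1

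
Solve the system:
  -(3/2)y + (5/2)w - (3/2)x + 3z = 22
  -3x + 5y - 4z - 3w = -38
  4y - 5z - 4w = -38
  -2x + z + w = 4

Row-reduce:
R1 ← R1 / (-3/2).
R2 ← R2 + 3·R1.
R4 ← R4 + 2·R1.
R2 ← R2 / (8).
R1 ← R1 − 1·R2.
R3 ← R3 − 4·R2.
R4 ← R4 − 2·R2.
Swap R3 and R4.
R3 ← R3 / (-1/2).
R1 ← R1 + 3/4·R3.
R2 ← R2 + 5/4·R3.
Row 4 reduces to 0 = 3, a contradiction. The system is inconsistent.

no solution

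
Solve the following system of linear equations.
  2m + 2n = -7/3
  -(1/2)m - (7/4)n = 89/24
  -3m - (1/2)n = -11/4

Row-reduce the augmented matrix:
R1 ← R1 / (2).
R2 ← R2 + 1/2·R1.
R3 ← R3 + 3·R1.
R2 ← R2 / (-5/4).
R1 ← R1 − 1·R2.
R3 ← R3 − 5/2·R2.
R3 reduces to 0 = 0, so the extra equation is consistent.
Reading off the reduced rows gives m = 4/3, n = -5/2.

m = 4/3, n = -5/2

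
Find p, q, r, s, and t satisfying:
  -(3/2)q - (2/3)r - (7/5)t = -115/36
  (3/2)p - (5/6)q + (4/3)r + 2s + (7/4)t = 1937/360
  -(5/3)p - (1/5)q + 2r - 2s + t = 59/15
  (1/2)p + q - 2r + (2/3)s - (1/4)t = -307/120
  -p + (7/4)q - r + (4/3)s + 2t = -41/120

p = 9/5, q = -1/2, r = 2/3, s = -3/2, t = 5/2

Row-reduce the augmented matrix:
Swap R1 and R2.
R1 ← R1 / (3/2).
R3 ← R3 + 5/3·R1.
R4 ← R4 − 1/2·R1.
R5 ← R5 + 1·R1.
R2 ← R2 / (-3/2).
R1 ← R1 + 5/9·R2.
R3 ← R3 + 152/135·R2.
R4 ← R4 − 23/18·R2.
R5 ← R5 − 43/36·R2.
R3 ← R3 / (4838/1215).
R1 ← R1 − 92/81·R3.
R2 ← R2 − 4/9·R3.
R4 ← R4 + 244/81·R3.
R5 ← R5 + 52/81·R3.
R4 ← R4 / (1220/7257).
R1 ← R1 − 3072/2419·R4.
R2 ← R2 + 60/2419·R4.
R3 ← R3 − 135/2419·R4.
R5 ← R5 − 19612/7257·R4.
R5 ← R5 / (-40639/3050).
R1 ← R1 + 21297/3050·R5.
R2 ← R2 − 387/610·R5.
R3 ← R3 − 1641/2440·R5.
R4 ← R4 − 72321/12200·R5.
Reading off the reduced rows gives p = 9/5, q = -1/2, r = 2/3, s = -3/2, t = 5/2.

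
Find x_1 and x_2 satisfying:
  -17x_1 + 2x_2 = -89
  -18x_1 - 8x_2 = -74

x_1 = 5, x_2 = -2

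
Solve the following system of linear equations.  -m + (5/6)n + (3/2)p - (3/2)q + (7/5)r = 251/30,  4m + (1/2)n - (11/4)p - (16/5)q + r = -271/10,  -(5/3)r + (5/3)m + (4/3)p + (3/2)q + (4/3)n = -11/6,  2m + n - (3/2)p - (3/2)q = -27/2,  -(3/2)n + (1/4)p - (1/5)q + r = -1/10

infinitely many solutions

Row-reduce:
R1 ← R1 / (-1).
R2 ← R2 − 4·R1.
R3 ← R3 − 5/3·R1.
R4 ← R4 − 2·R1.
R2 ← R2 / (23/6).
R1 ← R1 + 5/6·R2.
R3 ← R3 − 49/18·R2.
R4 ← R4 − 8/3·R2.
R5 ← R5 + 3/2·R2.
R3 ← R3 / (421/276).
R1 ← R1 + 73/92·R3.
R2 ← R2 − 39/46·R3.
R4 ← R4 + 35/46·R3.
R5 ← R5 − 35/23·R3.
R4 ← R4 / (19619/4210).
R1 ← R1 − 10013/4210·R4.
R2 ← R2 + 11526/2105·R4.
R3 ← R3 − 7636/2105·R4.
R5 ← R5 + 19619/2105·R4.
Rank is 4 with 5 unknowns, leaving r free.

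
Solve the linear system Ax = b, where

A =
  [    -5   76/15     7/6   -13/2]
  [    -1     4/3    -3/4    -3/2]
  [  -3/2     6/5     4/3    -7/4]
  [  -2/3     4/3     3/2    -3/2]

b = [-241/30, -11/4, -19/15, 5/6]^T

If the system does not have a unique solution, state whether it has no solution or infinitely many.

infinitely many solutions

Row-reduce:
R1 ← R1 / (-5).
R2 ← R2 + 1·R1.
R3 ← R3 + 3/2·R1.
R4 ← R4 + 2/3·R1.
R2 ← R2 / (8/25).
R1 ← R1 + 76/75·R2.
R3 ← R3 + 8/25·R2.
R4 ← R4 − 148/225·R2.
Swap R3 and R4.
R3 ← R3 / (727/216).
R1 ← R1 + 241/72·R3.
R2 ← R2 + 295/96·R3.
Rank is 3 with 4 unknowns, leaving x_4 free.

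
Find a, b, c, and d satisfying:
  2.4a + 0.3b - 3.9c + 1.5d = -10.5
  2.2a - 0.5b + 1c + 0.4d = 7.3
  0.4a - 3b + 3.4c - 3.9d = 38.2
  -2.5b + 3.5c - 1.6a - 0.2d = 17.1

a = 2, b = -5, c = 2, d = -4

Row-reduce the augmented matrix:
R1 ← R1 / (12/5).
R2 ← R2 − 11/5·R1.
R3 ← R3 − 2/5·R1.
R4 ← R4 + 8/5·R1.
R2 ← R2 / (-31/40).
R1 ← R1 − 1/8·R2.
R3 ← R3 + 61/20·R2.
R4 ← R4 + 23/10·R2.
R3 ← R3 / (-2163/155).
R1 ← R1 + 55/62·R3.
R2 ← R2 + 183/31·R3.
R4 ← R4 + 393/31·R3.
R4 ← R4 / (2868/721).
R1 ← R1 − 4219/8652·R4.
R2 ← R2 − 2005/1442·R4.
R3 ← R3 − 97/4326·R4.
Reading off the reduced rows gives a = 2, b = -5, c = 2, d = -4.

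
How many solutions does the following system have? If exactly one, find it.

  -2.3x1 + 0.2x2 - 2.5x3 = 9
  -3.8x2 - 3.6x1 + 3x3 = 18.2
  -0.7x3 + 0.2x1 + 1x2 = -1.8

Row-reduce the augmented matrix:
R1 ← R1 / (-23/10).
R2 ← R2 + 18/5·R1.
R3 ← R3 − 1/5·R1.
R2 ← R2 / (-473/115).
R1 ← R1 + 2/23·R2.
R3 ← R3 − 117/115·R2.
R3 ← R3 / (3749/4730).
R1 ← R1 − 445/473·R3.
R2 ← R2 + 795/473·R3.
Reading off the reduced rows gives x1 = -4, x2 = -1, x3 = 0.

x1 = -4, x2 = -1, x3 = 0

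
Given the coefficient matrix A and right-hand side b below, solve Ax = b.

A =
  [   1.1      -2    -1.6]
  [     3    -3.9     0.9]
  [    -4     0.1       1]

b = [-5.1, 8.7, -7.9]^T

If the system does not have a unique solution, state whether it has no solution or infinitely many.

Row-reduce the augmented matrix:
R1 ← R1 / (11/10).
R2 ← R2 − 3·R1.
R3 ← R3 + 4·R1.
R2 ← R2 / (171/110).
R1 ← R1 + 20/11·R2.
R3 ← R3 + 789/110·R2.
R3 ← R3 / (3699/190).
R1 ← R1 − 268/57·R3.
R2 ← R2 − 193/57·R3.
Reading off the reduced rows gives x_1 = 3, x_2 = 1, x_3 = 4.

x_1 = 3, x_2 = 1, x_3 = 4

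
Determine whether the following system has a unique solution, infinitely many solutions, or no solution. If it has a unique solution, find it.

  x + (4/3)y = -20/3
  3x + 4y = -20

Row-reduce:
R2 ← R2 − 3·R1.
Rank is 1 with 2 unknowns, leaving y free.

infinitely many solutions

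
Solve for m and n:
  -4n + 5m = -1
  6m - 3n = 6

Row-reduce the augmented matrix:
R1 ← R1 / (5).
R2 ← R2 − 6·R1.
R2 ← R2 / (9/5).
R1 ← R1 + 4/5·R2.
Reading off the reduced rows gives m = 3, n = 4.

m = 3, n = 4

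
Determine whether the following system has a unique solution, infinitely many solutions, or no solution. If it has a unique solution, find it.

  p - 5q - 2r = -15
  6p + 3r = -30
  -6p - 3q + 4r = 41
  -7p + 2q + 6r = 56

Row-reduce the augmented matrix:
R2 ← R2 − 6·R1.
R3 ← R3 + 6·R1.
R4 ← R4 + 7·R1.
R2 ← R2 / (30).
R1 ← R1 + 5·R2.
R3 ← R3 + 33·R2.
R4 ← R4 + 33·R2.
R3 ← R3 / (17/2).
R1 ← R1 − 1/2·R3.
R2 ← R2 − 1/2·R3.
R4 ← R4 − 17/2·R3.
R4 reduces to 0 = 0, so the extra equation is consistent.
Reading off the reduced rows gives p = -6, q = 1, r = 2.

p = -6, q = 1, r = 2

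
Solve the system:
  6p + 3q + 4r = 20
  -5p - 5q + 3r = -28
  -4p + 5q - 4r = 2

p = 3, q = 2, r = -1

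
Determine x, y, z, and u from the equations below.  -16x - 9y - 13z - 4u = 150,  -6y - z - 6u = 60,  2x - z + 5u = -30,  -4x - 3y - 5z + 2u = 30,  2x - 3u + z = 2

x = -5, y = -6, z = 0, u = -4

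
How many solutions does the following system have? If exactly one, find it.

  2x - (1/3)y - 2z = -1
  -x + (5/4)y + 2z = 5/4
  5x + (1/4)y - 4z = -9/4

Row-reduce:
R1 ← R1 / (2).
R2 ← R2 + 1·R1.
R3 ← R3 − 5·R1.
R2 ← R2 / (13/12).
R1 ← R1 + 1/6·R2.
R3 ← R3 − 13/12·R2.
Row 3 reduces to 0 = -1/2, a contradiction. The system is inconsistent.

no solution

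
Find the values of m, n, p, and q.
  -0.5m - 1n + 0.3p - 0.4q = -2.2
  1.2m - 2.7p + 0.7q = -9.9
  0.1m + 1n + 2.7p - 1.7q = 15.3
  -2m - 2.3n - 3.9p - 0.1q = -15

m = -2, n = 5, p = 2, q = -3

Row-reduce the augmented matrix:
R1 ← R1 / (-1/2).
R2 ← R2 − 6/5·R1.
R3 ← R3 − 1/10·R1.
R4 ← R4 + 2·R1.
R2 ← R2 / (-12/5).
R1 ← R1 − 2·R2.
R3 ← R3 − 4/5·R2.
R4 ← R4 − 17/10·R2.
R3 ← R3 / (21/10).
R1 ← R1 + 9/4·R3.
R2 ← R2 − 33/40·R3.
R4 ← R4 + 2601/400·R3.
R4 ← R4 / (-5357/1200).
R1 ← R1 + 17/12·R4.
R2 ← R2 − 101/120·R4.
R3 ← R3 + 8/9·R4.
Reading off the reduced rows gives m = -2, n = 5, p = 2, q = -3.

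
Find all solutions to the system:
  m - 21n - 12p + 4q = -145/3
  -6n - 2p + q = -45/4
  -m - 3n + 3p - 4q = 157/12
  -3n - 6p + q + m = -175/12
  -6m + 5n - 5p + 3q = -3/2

m = -4/3, n = 1, p = 5/4, q = -11/4

Row-reduce the augmented matrix:
R3 ← R3 + 1·R1.
R4 ← R4 − 1·R1.
R5 ← R5 + 6·R1.
R2 ← R2 / (-6).
R1 ← R1 + 21·R2.
R3 ← R3 + 24·R2.
R4 ← R4 − 18·R2.
R5 ← R5 + 121·R2.
R3 ← R3 / (-1).
R1 ← R1 + 5·R3.
R2 ← R2 − 1/3·R3.
R5 ← R5 + 110/3·R3.
Swap R4 and R5.
R4 ← R4 / (307/2).
R1 ← R1 − 41/2·R4.
R2 ← R2 + 3/2·R4.
R3 ← R3 − 4·R4.
R5 reduces to 0 = 0, so the extra equation is consistent.
Reading off the reduced rows gives m = -4/3, n = 1, p = 5/4, q = -11/4.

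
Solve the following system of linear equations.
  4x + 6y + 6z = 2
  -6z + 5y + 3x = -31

infinitely many solutions

Row-reduce:
R1 ← R1 / (4).
R2 ← R2 − 3·R1.
R2 ← R2 / (1/2).
R1 ← R1 − 3/2·R2.
Rank is 2 with 3 unknowns, leaving z free.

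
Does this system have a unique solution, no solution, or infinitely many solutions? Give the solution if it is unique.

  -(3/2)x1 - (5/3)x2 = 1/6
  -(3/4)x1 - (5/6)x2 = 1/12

infinitely many solutions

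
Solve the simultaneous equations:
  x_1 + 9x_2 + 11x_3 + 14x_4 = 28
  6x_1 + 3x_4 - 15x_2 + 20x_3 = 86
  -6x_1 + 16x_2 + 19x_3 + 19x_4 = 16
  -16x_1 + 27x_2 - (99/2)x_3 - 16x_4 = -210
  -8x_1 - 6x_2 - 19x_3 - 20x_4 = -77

no solution

Row-reduce:
R2 ← R2 − 6·R1.
R3 ← R3 + 6·R1.
R4 ← R4 + 16·R1.
R5 ← R5 + 8·R1.
R2 ← R2 / (-69).
R1 ← R1 − 9·R2.
R3 ← R3 − 70·R2.
R4 ← R4 − 171·R2.
R5 ← R5 − 66·R2.
R3 ← R3 / (115/3).
R1 ← R1 − 5·R3.
R2 ← R2 − 2/3·R3.
R4 ← R4 − 25/2·R3.
R5 ← R5 − 25·R3.
R4 ← R4 / (497/1058).
R1 ← R1 − 380/529·R4.
R2 ← R2 − 2147/2645·R4.
R3 ← R3 − 1437/2645·R4.
R5 ← R5 − 497/529·R4.
Row 5 reduces to 0 = -1, a contradiction. The system is inconsistent.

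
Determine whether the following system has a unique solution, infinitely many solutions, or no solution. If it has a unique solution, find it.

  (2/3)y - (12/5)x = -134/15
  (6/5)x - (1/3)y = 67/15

infinitely many solutions

Row-reduce:
R1 ← R1 / (-12/5).
R2 ← R2 − 6/5·R1.
Rank is 1 with 2 unknowns, leaving y free.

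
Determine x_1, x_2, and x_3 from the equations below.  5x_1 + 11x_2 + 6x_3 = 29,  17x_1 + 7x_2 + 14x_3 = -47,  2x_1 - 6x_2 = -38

Row-reduce the augmented matrix:
R1 ← R1 / (5).
R2 ← R2 − 17·R1.
R3 ← R3 − 2·R1.
R2 ← R2 / (-152/5).
R1 ← R1 − 11/5·R2.
R3 ← R3 + 52/5·R2.
R3 ← R3 / (-4/19).
R1 ← R1 − 14/19·R3.
R2 ← R2 − 4/19·R3.
Reading off the reduced rows gives x_1 = -4, x_2 = 5, x_3 = -1.

x_1 = -4, x_2 = 5, x_3 = -1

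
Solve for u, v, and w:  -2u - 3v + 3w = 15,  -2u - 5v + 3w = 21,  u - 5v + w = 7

Row-reduce the augmented matrix:
R1 ← R1 / (-2).
R2 ← R2 + 2·R1.
R3 ← R3 − 1·R1.
R2 ← R2 / (-2).
R1 ← R1 − 3/2·R2.
R3 ← R3 + 13/2·R2.
R3 ← R3 / (5/2).
R1 ← R1 + 3/2·R3.
Reading off the reduced rows gives u = -6, v = -3, w = -2.

u = -6, v = -3, w = -2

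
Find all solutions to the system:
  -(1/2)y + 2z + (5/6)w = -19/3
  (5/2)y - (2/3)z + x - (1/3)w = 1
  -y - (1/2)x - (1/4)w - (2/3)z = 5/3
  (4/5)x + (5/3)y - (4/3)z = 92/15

Row-reduce:
Swap R1 and R2.
R3 ← R3 + 1/2·R1.
R4 ← R4 − 4/5·R1.
R2 ← R2 / (-1/2).
R1 ← R1 − 5/2·R2.
R3 ← R3 − 1/4·R2.
R4 ← R4 + 1/3·R2.
Swap R3 and R4.
R3 ← R3 / (-32/15).
R1 ← R1 − 28/3·R3.
R2 ← R2 + 4·R3.
Row 4 reduces to 0 = -1, a contradiction. The system is inconsistent.

no solution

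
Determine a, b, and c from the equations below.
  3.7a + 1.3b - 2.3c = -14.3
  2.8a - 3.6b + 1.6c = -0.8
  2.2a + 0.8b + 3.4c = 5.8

Row-reduce the augmented matrix:
R1 ← R1 / (37/10).
R2 ← R2 − 14/5·R1.
R3 ← R3 − 11/5·R1.
R2 ← R2 / (-848/185).
R1 ← R1 − 13/37·R2.
R3 ← R3 − 1/37·R2.
R3 ← R3 / (10149/2120).
R1 ← R1 + 155/424·R3.
R2 ← R2 + 309/424·R3.
Reading off the reduced rows gives a = -2, b = 0, c = 3.

a = -2, b = 0, c = 3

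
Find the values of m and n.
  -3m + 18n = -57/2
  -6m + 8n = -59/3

m = 3/2, n = -4/3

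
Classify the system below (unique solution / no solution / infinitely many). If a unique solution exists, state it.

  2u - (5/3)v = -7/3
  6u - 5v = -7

infinitely many solutions

Row-reduce:
R1 ← R1 / (2).
R2 ← R2 − 6·R1.
Rank is 1 with 2 unknowns, leaving v free.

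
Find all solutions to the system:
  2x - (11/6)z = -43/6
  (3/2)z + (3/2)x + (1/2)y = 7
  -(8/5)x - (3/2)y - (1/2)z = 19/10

x = 1, y = -4, z = 5

Row-reduce the augmented matrix:
R1 ← R1 / (2).
R2 ← R2 − 3/2·R1.
R3 ← R3 + 8/5·R1.
R2 ← R2 / (1/2).
R3 ← R3 + 3/2·R2.
R3 ← R3 / (799/120).
R1 ← R1 + 11/12·R3.
R2 ← R2 − 23/4·R3.
Reading off the reduced rows gives x = 1, y = -4, z = 5.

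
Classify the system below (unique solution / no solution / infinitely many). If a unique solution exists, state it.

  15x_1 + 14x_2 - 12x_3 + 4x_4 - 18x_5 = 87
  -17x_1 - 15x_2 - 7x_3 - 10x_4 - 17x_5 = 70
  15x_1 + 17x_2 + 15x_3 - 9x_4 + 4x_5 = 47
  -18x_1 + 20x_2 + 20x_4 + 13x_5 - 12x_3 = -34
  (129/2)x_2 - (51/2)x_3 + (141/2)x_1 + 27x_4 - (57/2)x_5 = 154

Row-reduce:
R1 ← R1 / (15).
R2 ← R2 + 17·R1.
R3 ← R3 − 15·R1.
R4 ← R4 + 18·R1.
R5 ← R5 − 141/2·R1.
R2 ← R2 / (13/15).
R1 ← R1 − 14/15·R2.
R3 ← R3 − 3·R2.
R4 ← R4 − 184/5·R2.
R5 ← R5 + 13/10·R2.
R3 ← R3 / (1278/13).
R1 ← R1 − 278/13·R3.
R2 ← R2 + 309/13·R3.
R4 ← R4 − 11028/13·R3.
R4 ← R4 / (43838/213).
R1 ← R1 − 3109/639·R4.
R2 ← R2 + 2077/426·R4.
R3 ← R3 − 77/1278·R4.
Row 5 reduces to 0 = -2, a contradiction. The system is inconsistent.

no solution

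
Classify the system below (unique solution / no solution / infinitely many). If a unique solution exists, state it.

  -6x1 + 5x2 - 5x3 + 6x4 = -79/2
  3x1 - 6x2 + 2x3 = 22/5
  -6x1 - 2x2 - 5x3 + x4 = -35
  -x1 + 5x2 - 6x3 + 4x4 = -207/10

x1 = 3, x2 = 3/2, x3 = 11/5, x4 = -3

Row-reduce the augmented matrix:
R1 ← R1 / (-6).
R2 ← R2 − 3·R1.
R3 ← R3 + 6·R1.
R4 ← R4 + 1·R1.
R2 ← R2 / (-7/2).
R1 ← R1 + 5/6·R2.
R3 ← R3 + 7·R2.
R4 ← R4 − 25/6·R2.
R1 ← R1 − 20/21·R3.
R2 ← R2 − 1/7·R3.
R4 ← R4 + 121/21·R3.
R4 ← R4 / (-1193/21).
R1 ← R1 − 184/21·R4.
R2 ← R2 − 5/7·R4.
R3 ← R3 + 11·R4.
Reading off the reduced rows gives x1 = 3, x2 = 3/2, x3 = 11/5, x4 = -3.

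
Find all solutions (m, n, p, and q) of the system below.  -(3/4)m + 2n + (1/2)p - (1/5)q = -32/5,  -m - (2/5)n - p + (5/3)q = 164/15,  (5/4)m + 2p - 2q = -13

infinitely many solutions

Row-reduce:
R1 ← R1 / (-3/4).
R2 ← R2 + 1·R1.
R3 ← R3 − 5/4·R1.
R2 ← R2 / (-46/15).
R1 ← R1 + 8/3·R2.
R3 ← R3 − 10/3·R2.
R3 ← R3 / (47/46).
R1 ← R1 − 18/23·R3.
R2 ← R2 − 25/46·R3.
Rank is 3 with 4 unknowns, leaving q free.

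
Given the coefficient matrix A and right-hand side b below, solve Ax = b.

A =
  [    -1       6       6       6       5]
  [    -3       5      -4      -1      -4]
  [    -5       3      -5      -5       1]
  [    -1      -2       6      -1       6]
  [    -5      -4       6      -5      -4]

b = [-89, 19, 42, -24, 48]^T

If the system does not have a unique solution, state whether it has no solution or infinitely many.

x_1 = -4, x_2 = -5, x_3 = -4, x_4 = -4, x_5 = -3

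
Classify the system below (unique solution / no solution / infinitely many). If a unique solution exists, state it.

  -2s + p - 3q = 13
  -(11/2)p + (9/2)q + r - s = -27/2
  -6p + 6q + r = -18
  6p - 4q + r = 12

no solution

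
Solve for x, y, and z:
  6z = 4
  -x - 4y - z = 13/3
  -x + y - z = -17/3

Row-reduce the augmented matrix:
Swap R1 and R2.
R1 ← R1 / (-1).
R3 ← R3 + 1·R1.
Swap R2 and R3.
R2 ← R2 / (5).
R1 ← R1 − 4·R2.
R3 ← R3 / (6).
R1 ← R1 − 1·R3.
Reading off the reduced rows gives x = 3, y = -2, z = 2/3.

x = 3, y = -2, z = 2/3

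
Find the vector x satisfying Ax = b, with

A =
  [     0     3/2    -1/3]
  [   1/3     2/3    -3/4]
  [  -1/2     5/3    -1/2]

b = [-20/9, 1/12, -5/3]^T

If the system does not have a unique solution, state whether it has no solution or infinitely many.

x_1 = -1, x_2 = -2, x_3 = -7/3

Row-reduce the augmented matrix:
Swap R1 and R2.
R1 ← R1 / (1/3).
R3 ← R3 + 1/2·R1.
R2 ← R2 / (3/2).
R1 ← R1 − 2·R2.
R3 ← R3 − 8/3·R2.
R3 ← R3 / (-223/216).
R1 ← R1 + 65/36·R3.
R2 ← R2 + 2/9·R3.
Reading off the reduced rows gives x_1 = -1, x_2 = -2, x_3 = -7/3.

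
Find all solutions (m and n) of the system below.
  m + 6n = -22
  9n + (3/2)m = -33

Row-reduce:
R2 ← R2 − 3/2·R1.
Rank is 1 with 2 unknowns, leaving n free.

infinitely many solutions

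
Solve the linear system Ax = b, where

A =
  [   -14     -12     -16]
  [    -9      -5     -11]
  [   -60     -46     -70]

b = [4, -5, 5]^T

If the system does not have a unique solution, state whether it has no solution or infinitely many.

no solution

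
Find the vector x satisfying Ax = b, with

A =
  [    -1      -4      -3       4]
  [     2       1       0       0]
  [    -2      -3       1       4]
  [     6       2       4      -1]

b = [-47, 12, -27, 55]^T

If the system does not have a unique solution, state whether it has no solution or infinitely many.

x_1 = 4, x_2 = 4, x_3 = 5, x_4 = -3

Row-reduce the augmented matrix:
R1 ← R1 / (-1).
R2 ← R2 − 2·R1.
R3 ← R3 + 2·R1.
R4 ← R4 − 6·R1.
R2 ← R2 / (-7).
R1 ← R1 − 4·R2.
R3 ← R3 − 5·R2.
R4 ← R4 + 22·R2.
R3 ← R3 / (19/7).
R1 ← R1 + 3/7·R3.
R2 ← R2 − 6/7·R3.
R4 ← R4 − 34/7·R3.
R4 ← R4 / (-99/19).
R1 ← R1 − 16/19·R4.
R2 ← R2 + 32/19·R4.
R3 ← R3 − 12/19·R4.
Reading off the reduced rows gives x_1 = 4, x_2 = 4, x_3 = 5, x_4 = -3.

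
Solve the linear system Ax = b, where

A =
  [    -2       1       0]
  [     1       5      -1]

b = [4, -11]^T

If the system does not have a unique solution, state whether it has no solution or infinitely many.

infinitely many solutions

Row-reduce:
R1 ← R1 / (-2).
R2 ← R2 − 1·R1.
R2 ← R2 / (11/2).
R1 ← R1 + 1/2·R2.
Rank is 2 with 3 unknowns, leaving x_3 free.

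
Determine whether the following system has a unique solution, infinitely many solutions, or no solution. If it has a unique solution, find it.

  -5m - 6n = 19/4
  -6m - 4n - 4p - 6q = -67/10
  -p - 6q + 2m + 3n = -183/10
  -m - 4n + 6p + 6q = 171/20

m = 1/4, n = -1, p = -11/5, q = 3

Row-reduce the augmented matrix:
R1 ← R1 / (-5).
R2 ← R2 + 6·R1.
R3 ← R3 − 2·R1.
R4 ← R4 + 1·R1.
R2 ← R2 / (16/5).
R1 ← R1 − 6/5·R2.
R3 ← R3 − 3/5·R2.
R4 ← R4 + 14/5·R2.
R3 ← R3 / (-1/4).
R1 ← R1 − 3/2·R3.
R2 ← R2 + 5/4·R3.
R4 ← R4 − 5/2·R3.
R4 ← R4 / (-48).
R1 ← R1 + 27·R4.
R2 ← R2 − 45/2·R4.
R3 ← R3 − 39/2·R4.
Reading off the reduced rows gives m = 1/4, n = -1, p = -11/5, q = 3.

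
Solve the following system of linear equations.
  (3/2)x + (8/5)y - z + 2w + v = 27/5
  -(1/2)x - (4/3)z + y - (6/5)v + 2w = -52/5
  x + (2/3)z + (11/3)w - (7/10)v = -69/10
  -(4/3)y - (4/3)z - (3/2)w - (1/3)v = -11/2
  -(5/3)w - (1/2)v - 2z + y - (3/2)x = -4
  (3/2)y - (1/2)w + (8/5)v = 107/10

no solution

Row-reduce:
R1 ← R1 / (3/2).
R2 ← R2 + 1/2·R1.
R3 ← R3 − 1·R1.
R5 ← R5 + 3/2·R1.
R2 ← R2 / (23/15).
R1 ← R1 − 16/15·R2.
R3 ← R3 + 16/15·R2.
R4 ← R4 + 4/3·R2.
R5 ← R5 − 13/5·R2.
R6 ← R6 − 3/2·R2.
R3 ← R3 / (4/23).
R1 ← R1 − 34/69·R3.
R2 ← R2 + 25/23·R3.
R4 ← R4 + 64/23·R3.
R5 ← R5 + 4/23·R3.
R6 ← R6 − 75/46·R3.
R4 ← R4 / (407/6).
R1 ← R1 + 223/18·R4.
R2 ← R2 − 335/12·R4.
R3 ← R3 − 289/12·R4.
R6 ← R6 + 339/8·R4.
Swap R5 and R6.
R5 ← R5 / (17827/32560).
R1 ← R1 − 21881/24420·R5.
R2 ← R2 − 1763/3256·R5.
R3 ← R3 − 4057/16280·R5.
R4 ← R4 + 978/2035·R5.
Row 6 reduces to 0 = -1/2, a contradiction. The system is inconsistent.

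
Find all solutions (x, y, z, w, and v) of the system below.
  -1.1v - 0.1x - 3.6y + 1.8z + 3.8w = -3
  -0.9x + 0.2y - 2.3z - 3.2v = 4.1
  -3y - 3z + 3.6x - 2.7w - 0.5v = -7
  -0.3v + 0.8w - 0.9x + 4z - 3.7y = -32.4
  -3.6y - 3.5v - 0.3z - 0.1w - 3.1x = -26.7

x = 2, y = 4, z = -5, w = 6, v = 2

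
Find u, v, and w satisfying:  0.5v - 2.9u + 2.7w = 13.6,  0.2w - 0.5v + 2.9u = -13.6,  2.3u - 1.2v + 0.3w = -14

Row-reduce the augmented matrix:
R1 ← R1 / (-29/10).
R2 ← R2 − 29/10·R1.
R3 ← R3 − 23/10·R1.
Swap R2 and R3.
R2 ← R2 / (-233/290).
R1 ← R1 + 5/29·R2.
R3 ← R3 / (29/10).
R1 ← R1 + 339/233·R3.
R2 ← R2 + 708/233·R3.
Reading off the reduced rows gives u = -4, v = 4, w = 0.

u = -4, v = 4, w = 0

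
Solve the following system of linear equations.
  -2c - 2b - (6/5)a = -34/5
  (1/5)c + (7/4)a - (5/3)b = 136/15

infinitely many solutions

Row-reduce:
R1 ← R1 / (-6/5).
R2 ← R2 − 7/4·R1.
R2 ← R2 / (-55/12).
R1 ← R1 − 5/3·R2.
Rank is 2 with 3 unknowns, leaving c free.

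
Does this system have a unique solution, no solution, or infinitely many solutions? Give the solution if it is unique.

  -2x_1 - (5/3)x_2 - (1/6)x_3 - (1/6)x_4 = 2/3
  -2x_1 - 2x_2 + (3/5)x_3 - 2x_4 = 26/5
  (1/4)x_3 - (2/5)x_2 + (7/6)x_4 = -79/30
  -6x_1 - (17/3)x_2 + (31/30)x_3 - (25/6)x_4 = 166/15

infinitely many solutions

Row-reduce:
R1 ← R1 / (-2).
R2 ← R2 + 2·R1.
R4 ← R4 + 6·R1.
R2 ← R2 / (-1/3).
R1 ← R1 − 5/6·R2.
R3 ← R3 + 2/5·R2.
R4 ← R4 + 2/3·R2.
R3 ← R3 / (-67/100).
R1 ← R1 − 2·R3.
R2 ← R2 + 23/10·R3.
Rank is 3 with 4 unknowns, leaving x_4 free.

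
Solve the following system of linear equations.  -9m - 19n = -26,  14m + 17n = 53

Row-reduce the augmented matrix:
R1 ← R1 / (-9).
R2 ← R2 − 14·R1.
R2 ← R2 / (-113/9).
R1 ← R1 − 19/9·R2.
Reading off the reduced rows gives m = 5, n = -1.

m = 5, n = -1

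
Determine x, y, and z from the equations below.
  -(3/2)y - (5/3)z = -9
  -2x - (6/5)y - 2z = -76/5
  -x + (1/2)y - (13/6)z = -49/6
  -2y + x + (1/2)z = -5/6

Row-reduce the augmented matrix:
Swap R1 and R2.
R1 ← R1 / (-2).
R3 ← R3 + 1·R1.
R4 ← R4 − 1·R1.
R2 ← R2 / (-3/2).
R1 ← R1 − 3/5·R2.
R3 ← R3 − 11/10·R2.
R4 ← R4 + 13/5·R2.
R3 ← R3 / (-43/18).
R1 ← R1 − 1/3·R3.
R2 ← R2 − 10/9·R3.
R4 ← R4 − 43/18·R3.
R4 reduces to 0 = 0, so the extra equation is consistent.
Reading off the reduced rows gives x = 3, y = 8/3, z = 3.

x = 3, y = 8/3, z = 3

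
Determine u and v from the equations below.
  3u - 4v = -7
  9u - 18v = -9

u = -5, v = -2

Row-reduce the augmented matrix:
R1 ← R1 / (3).
R2 ← R2 − 9·R1.
R2 ← R2 / (-6).
R1 ← R1 + 4/3·R2.
Reading off the reduced rows gives u = -5, v = -2.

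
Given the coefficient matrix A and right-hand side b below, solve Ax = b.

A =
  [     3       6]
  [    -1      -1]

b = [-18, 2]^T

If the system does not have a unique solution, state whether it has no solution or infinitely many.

x_1 = 2, x_2 = -4

Row-reduce the augmented matrix:
R1 ← R1 / (3).
R2 ← R2 + 1·R1.
R1 ← R1 − 2·R2.
Reading off the reduced rows gives x_1 = 2, x_2 = -4.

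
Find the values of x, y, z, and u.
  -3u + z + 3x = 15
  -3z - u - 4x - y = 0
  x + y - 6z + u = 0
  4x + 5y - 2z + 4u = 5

x = 0, y = 5, z = 0, u = -5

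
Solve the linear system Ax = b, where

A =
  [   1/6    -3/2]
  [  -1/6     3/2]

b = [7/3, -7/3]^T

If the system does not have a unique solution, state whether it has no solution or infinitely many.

infinitely many solutions

Row-reduce:
R1 ← R1 / (1/6).
R2 ← R2 + 1/6·R1.
Rank is 1 with 2 unknowns, leaving x_2 free.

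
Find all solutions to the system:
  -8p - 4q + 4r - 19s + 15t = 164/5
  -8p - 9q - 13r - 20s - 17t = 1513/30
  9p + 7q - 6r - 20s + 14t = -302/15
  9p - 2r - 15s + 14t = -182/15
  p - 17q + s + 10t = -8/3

p = -6/5, q = -1, r = 5/2, s = -9/5, t = -5/3

Row-reduce the augmented matrix:
R1 ← R1 / (-8).
R2 ← R2 + 8·R1.
R3 ← R3 − 9·R1.
R4 ← R4 − 9·R1.
R5 ← R5 − 1·R1.
R2 ← R2 / (-5).
R1 ← R1 − 1/2·R2.
R3 ← R3 − 5/2·R2.
R4 ← R4 + 9/2·R2.
R5 ← R5 + 35/2·R2.
R3 ← R3 / (-10).
R1 ← R1 + 11/5·R3.
R2 ← R2 − 17/5·R3.
R4 ← R4 − 89/5·R3.
R5 ← R5 − 60·R3.
R4 ← R4 / (-8801/80).
R1 ← R1 − 919/80·R4.
R2 ← R2 + 1123/80·R4.
R3 ← R3 − 67/16·R4.
R5 ← R5 + 1993/8·R4.
R5 ← R5 / (793469/44005).
R1 ← R1 − 28539/44005·R5.
R2 ← R2 − 20441/44005·R5.
R3 ← R3 − 78848/44005·R5.
R4 ← R4 + 34461/44005·R5.
Reading off the reduced rows gives p = -6/5, q = -1, r = 5/2, s = -9/5, t = -5/3.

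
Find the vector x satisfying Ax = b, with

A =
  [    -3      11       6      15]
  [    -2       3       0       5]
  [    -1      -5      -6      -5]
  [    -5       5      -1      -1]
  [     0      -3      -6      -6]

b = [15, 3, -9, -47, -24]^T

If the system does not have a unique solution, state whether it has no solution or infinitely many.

x_1 = 2, x_2 = -6, x_3 = 2, x_4 = 5

Row-reduce the augmented matrix:
R1 ← R1 / (-3).
R2 ← R2 + 2·R1.
R3 ← R3 + 1·R1.
R4 ← R4 + 5·R1.
R2 ← R2 / (-13/3).
R1 ← R1 + 11/3·R2.
R3 ← R3 + 26/3·R2.
R4 ← R4 + 40/3·R2.
R5 ← R5 + 3·R2.
Swap R3 and R4.
R3 ← R3 / (17/13).
R1 ← R1 − 18/13·R3.
R2 ← R2 − 12/13·R3.
R5 ← R5 + 42/13·R3.
Swap R4 and R5.
R4 ← R4 / (-489/17).
R1 ← R1 − 178/17·R4.
R2 ← R2 − 147/17·R4.
R3 ← R3 + 138/17·R4.
R5 reduces to 0 = 0, so the extra equation is consistent.
Reading off the reduced rows gives x_1 = 2, x_2 = -6, x_3 = 2, x_4 = 5.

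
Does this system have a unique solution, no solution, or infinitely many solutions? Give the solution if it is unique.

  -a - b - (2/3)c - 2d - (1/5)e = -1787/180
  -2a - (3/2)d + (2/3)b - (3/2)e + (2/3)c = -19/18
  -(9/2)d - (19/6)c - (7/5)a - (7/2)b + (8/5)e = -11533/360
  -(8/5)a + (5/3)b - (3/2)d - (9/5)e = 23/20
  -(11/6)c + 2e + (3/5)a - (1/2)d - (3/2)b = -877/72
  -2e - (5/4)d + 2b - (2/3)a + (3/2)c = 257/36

Row-reduce the augmented matrix:
R1 ← R1 / (-1).
R2 ← R2 + 2·R1.
R3 ← R3 + 7/5·R1.
R4 ← R4 + 8/5·R1.
R5 ← R5 − 3/5·R1.
R6 ← R6 + 2/3·R1.
R2 ← R2 / (8/3).
R1 ← R1 − 1·R2.
R3 ← R3 + 21/10·R2.
R4 ← R4 − 49/15·R2.
R5 ← R5 + 21/10·R2.
R6 ← R6 − 8/3·R2.
R3 ← R3 / (-79/120).
R1 ← R1 + 1/12·R3.
R2 ← R2 − 3/4·R3.
R4 ← R4 + 83/60·R3.
R5 ← R5 + 79/120·R3.
R6 ← R6 + 1/18·R3.
R4 ← R4 / (-609/316).
R1 ← R1 − 325/316·R4.
R2 ← R2 − 393/316·R4.
R3 ← R3 + 129/316·R4.
R6 ← R6 + 4625/1896·R4.
Swap R5 and R6.
R5 ← R5 / (18377/9135).
R1 ← R1 + 881/1218·R5.
R2 ← R2 + 1457/2030·R5.
R3 ← R3 + 2153/2030·R5.
R4 ← R4 − 715/609·R5.
R6 reduces to 0 = 0, so the extra equation is consistent.
Reading off the reduced rows gives a = 5/3, b = 7/4, c = 5/3, d = 3, e = -3.

a = 5/3, b = 7/4, c = 5/3, d = 3, e = -3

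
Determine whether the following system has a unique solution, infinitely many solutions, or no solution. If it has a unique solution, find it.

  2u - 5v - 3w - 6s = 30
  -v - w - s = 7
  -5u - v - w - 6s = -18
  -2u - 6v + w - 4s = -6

Row-reduce the augmented matrix:
R1 ← R1 / (2).
R3 ← R3 + 5·R1.
R4 ← R4 + 2·R1.
R2 ← R2 / (-1).
R1 ← R1 + 5/2·R2.
R3 ← R3 + 27/2·R2.
R4 ← R4 + 11·R2.
R3 ← R3 / (5).
R1 ← R1 − 1·R3.
R2 ← R2 − 1·R3.
R4 ← R4 − 9·R3.
R4 ← R4 / (29/2).
R1 ← R1 − 1·R4.
R2 ← R2 − 5/2·R4.
R3 ← R3 + 3/2·R4.
Reading off the reduced rows gives u = 4, v = -2, w = -6, s = 1.

u = 4, v = -2, w = -6, s = 1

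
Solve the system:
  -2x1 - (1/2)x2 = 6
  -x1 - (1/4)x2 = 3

infinitely many solutions

Row-reduce:
R1 ← R1 / (-2).
R2 ← R2 + 1·R1.
Rank is 1 with 2 unknowns, leaving x2 free.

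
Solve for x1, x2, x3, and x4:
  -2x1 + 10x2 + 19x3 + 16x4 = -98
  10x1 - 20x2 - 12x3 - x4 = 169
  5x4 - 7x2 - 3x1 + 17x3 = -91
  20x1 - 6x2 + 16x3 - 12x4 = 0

x1 = 6, x2 = -2, x3 = -6, x4 = 3

Row-reduce the augmented matrix:
R1 ← R1 / (-2).
R2 ← R2 − 10·R1.
R3 ← R3 + 3·R1.
R4 ← R4 − 20·R1.
R2 ← R2 / (30).
R1 ← R1 + 5·R2.
R3 ← R3 + 22·R2.
R4 ← R4 − 94·R2.
R3 ← R3 / (1481/30).
R1 ← R1 − 13/3·R3.
R2 ← R2 − 83/30·R3.
R4 ← R4 + 811/15·R3.
R4 ← R4 / (-84259/1481).
R1 ← R1 − 5181/2962·R4.
R2 ← R2 − 1337/2962·R4.
R3 ← R3 − 1168/1481·R4.
Reading off the reduced rows gives x1 = 6, x2 = -2, x3 = -6, x4 = 3.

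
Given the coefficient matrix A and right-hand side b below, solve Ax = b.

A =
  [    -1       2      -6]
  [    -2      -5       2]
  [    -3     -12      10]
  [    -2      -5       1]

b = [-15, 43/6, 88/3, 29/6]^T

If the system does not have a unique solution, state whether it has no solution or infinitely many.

x_1 = 0, x_2 = -1/2, x_3 = 7/3

Row-reduce the augmented matrix:
R1 ← R1 / (-1).
R2 ← R2 + 2·R1.
R3 ← R3 + 3·R1.
R4 ← R4 + 2·R1.
R2 ← R2 / (-9).
R1 ← R1 + 2·R2.
R3 ← R3 + 18·R2.
R4 ← R4 + 9·R2.
Swap R3 and R4.
R3 ← R3 / (-1).
R1 ← R1 − 26/9·R3.
R2 ← R2 + 14/9·R3.
R4 reduces to 0 = 0, so the extra equation is consistent.
Reading off the reduced rows gives x_1 = 0, x_2 = -1/2, x_3 = 7/3.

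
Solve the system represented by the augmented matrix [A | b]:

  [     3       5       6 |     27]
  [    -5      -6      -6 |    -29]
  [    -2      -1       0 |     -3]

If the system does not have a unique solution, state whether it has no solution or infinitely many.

Row-reduce:
R1 ← R1 / (3).
R2 ← R2 + 5·R1.
R3 ← R3 + 2·R1.
R2 ← R2 / (7/3).
R1 ← R1 − 5/3·R2.
R3 ← R3 − 7/3·R2.
Row 3 reduces to 0 = -1, a contradiction. The system is inconsistent.

no solution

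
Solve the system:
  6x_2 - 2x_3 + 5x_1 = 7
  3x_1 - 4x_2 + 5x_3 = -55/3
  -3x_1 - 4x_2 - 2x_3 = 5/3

Row-reduce the augmented matrix:
R1 ← R1 / (5).
R2 ← R2 − 3·R1.
R3 ← R3 + 3·R1.
R2 ← R2 / (-38/5).
R1 ← R1 − 6/5·R2.
R3 ← R3 + 2/5·R2.
R3 ← R3 / (-67/19).
R1 ← R1 − 11/19·R3.
R2 ← R2 + 31/38·R3.
Reading off the reduced rows gives x_1 = -1, x_2 = 4/3, x_3 = -2.

x_1 = -1, x_2 = 4/3, x_3 = -2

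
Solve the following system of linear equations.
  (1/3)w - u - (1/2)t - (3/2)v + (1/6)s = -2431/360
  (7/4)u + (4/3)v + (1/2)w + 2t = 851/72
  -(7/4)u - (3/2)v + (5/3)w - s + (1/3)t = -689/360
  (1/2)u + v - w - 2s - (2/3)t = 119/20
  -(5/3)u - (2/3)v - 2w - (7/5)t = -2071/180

Row-reduce the augmented matrix:
R1 ← R1 / (-1).
R2 ← R2 − 7/4·R1.
R3 ← R3 + 7/4·R1.
R4 ← R4 − 1/2·R1.
R5 ← R5 + 5/3·R1.
R2 ← R2 / (-31/24).
R1 ← R1 − 3/2·R2.
R3 ← R3 − 9/8·R2.
R4 ← R4 − 1/4·R2.
R5 ← R5 − 11/6·R2.
R3 ← R3 / (377/186).
R1 ← R1 − 86/93·R3.
R2 ← R2 + 26/31·R3.
R4 ← R4 + 58/93·R3.
R5 ← R5 + 284/279·R3.
R4 ← R4 / (-85/39).
R1 ← R1 − 730/1131·R4.
R2 ← R2 + 19/29·R4.
R3 ← R3 + 193/377·R4.
R5 ← R5 + 1306/3393·R4.
R5 ← R5 / (47333/22185).
R1 ← R1 − 1184/1479·R5.
R2 ← R2 − 104/2465·R5.
R3 ← R3 − 2676/2465·R5.
R4 ← R4 − 1/85·R5.
Reading off the reduced rows gives u = 5/2, v = 7/3, w = 5/3, s = -13/5, t = 7/4.

u = 5/2, v = 7/3, w = 5/3, s = -13/5, t = 7/4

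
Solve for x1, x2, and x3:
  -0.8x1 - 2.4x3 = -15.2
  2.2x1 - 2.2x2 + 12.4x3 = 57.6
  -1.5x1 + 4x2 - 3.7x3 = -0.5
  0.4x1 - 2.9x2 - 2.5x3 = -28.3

Row-reduce the augmented matrix:
R1 ← R1 / (-4/5).
R2 ← R2 − 11/5·R1.
R3 ← R3 + 3/2·R1.
R4 ← R4 − 2/5·R1.
R2 ← R2 / (-11/5).
R3 ← R3 − 4·R2.
R4 ← R4 + 29/10·R2.
R3 ← R3 / (624/55).
R1 ← R1 − 3·R3.
R2 ← R2 + 29/11·R3.
R4 ← R4 + 624/55·R3.
R4 reduces to 0 = 0, so the extra equation is consistent.
Reading off the reduced rows gives x1 = 4, x2 = 6, x3 = 5.

x1 = 4, x2 = 6, x3 = 5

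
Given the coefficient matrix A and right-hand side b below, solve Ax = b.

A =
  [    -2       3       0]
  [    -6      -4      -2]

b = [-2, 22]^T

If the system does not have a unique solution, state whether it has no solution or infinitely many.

infinitely many solutions

Row-reduce:
R1 ← R1 / (-2).
R2 ← R2 + 6·R1.
R2 ← R2 / (-13).
R1 ← R1 + 3/2·R2.
Rank is 2 with 3 unknowns, leaving x_3 free.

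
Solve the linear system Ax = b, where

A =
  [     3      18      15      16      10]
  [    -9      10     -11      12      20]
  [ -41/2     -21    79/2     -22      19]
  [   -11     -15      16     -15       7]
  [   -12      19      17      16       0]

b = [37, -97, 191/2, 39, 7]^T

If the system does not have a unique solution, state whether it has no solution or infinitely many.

no solution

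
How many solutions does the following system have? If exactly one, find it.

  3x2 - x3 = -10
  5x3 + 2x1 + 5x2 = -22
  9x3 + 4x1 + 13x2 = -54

infinitely many solutions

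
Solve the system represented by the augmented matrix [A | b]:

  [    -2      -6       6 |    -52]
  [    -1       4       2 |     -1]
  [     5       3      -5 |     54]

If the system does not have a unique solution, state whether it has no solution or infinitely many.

x_1 = 5, x_2 = 3, x_3 = -4

Row-reduce the augmented matrix:
R1 ← R1 / (-2).
R2 ← R2 + 1·R1.
R3 ← R3 − 5·R1.
R2 ← R2 / (7).
R1 ← R1 − 3·R2.
R3 ← R3 + 12·R2.
R3 ← R3 / (58/7).
R1 ← R1 + 18/7·R3.
R2 ← R2 + 1/7·R3.
Reading off the reduced rows gives x_1 = 5, x_2 = 3, x_3 = -4.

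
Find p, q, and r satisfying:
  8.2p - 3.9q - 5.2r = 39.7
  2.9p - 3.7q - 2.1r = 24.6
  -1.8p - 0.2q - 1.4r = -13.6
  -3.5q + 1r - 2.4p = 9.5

p = 5, q = -5, r = 4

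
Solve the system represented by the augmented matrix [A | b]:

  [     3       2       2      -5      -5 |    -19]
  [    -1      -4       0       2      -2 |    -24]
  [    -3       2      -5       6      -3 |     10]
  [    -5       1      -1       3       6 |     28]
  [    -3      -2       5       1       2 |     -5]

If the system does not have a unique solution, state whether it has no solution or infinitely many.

x_1 = 2, x_2 = 5, x_3 = 0, x_4 = 3, x_5 = 4

Row-reduce the augmented matrix:
R1 ← R1 / (3).
R2 ← R2 + 1·R1.
R3 ← R3 + 3·R1.
R4 ← R4 + 5·R1.
R5 ← R5 + 3·R1.
R2 ← R2 / (-10/3).
R1 ← R1 − 2/3·R2.
R3 ← R3 − 4·R2.
R4 ← R4 − 13/3·R2.
R3 ← R3 / (-11/5).
R1 ← R1 − 4/5·R3.
R2 ← R2 + 1/5·R3.
R4 ← R4 − 16/5·R3.
R5 ← R5 − 7·R3.
R4 ← R4 / (-63/22).
R1 ← R1 + 12/11·R4.
R2 ← R2 + 5/22·R4.
R3 ← R3 + 7/11·R4.
R5 ← R5 − 5/11·R4.
R5 ← R5 / (-418/9).
R1 ← R1 − 8/3·R5.
R2 ← R2 − 38/9·R5.
R3 ← R3 − 101/9·R5.
R4 ← R4 − 79/9·R5.
Reading off the reduced rows gives x_1 = 2, x_2 = 5, x_3 = 0, x_4 = 3, x_5 = 4.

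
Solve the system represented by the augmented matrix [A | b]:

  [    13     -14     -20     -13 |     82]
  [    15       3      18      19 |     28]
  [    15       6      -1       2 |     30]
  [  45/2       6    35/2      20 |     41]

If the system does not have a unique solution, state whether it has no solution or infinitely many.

no solution

Row-reduce:
R1 ← R1 / (13).
R2 ← R2 − 15·R1.
R3 ← R3 − 15·R1.
R4 ← R4 − 45/2·R1.
R2 ← R2 / (249/13).
R1 ← R1 + 14/13·R2.
R3 ← R3 − 288/13·R2.
R4 ← R4 − 393/13·R2.
R3 ← R3 / (-2111/83).
R1 ← R1 − 64/83·R3.
R2 ← R2 − 178/83·R3.
R4 ← R4 + 2111/166·R3.
Row 4 reduces to 0 = -2, a contradiction. The system is inconsistent.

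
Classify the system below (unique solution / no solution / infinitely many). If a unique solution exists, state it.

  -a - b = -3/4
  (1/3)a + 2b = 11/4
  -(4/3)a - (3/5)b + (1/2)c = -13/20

a = -3/4, b = 3/2, c = -3/2

Row-reduce the augmented matrix:
R1 ← R1 / (-1).
R2 ← R2 − 1/3·R1.
R3 ← R3 + 4/3·R1.
R2 ← R2 / (5/3).
R1 ← R1 − 1·R2.
R3 ← R3 − 11/15·R2.
R3 ← R3 / (1/2).
Reading off the reduced rows gives a = -3/4, b = 3/2, c = -3/2.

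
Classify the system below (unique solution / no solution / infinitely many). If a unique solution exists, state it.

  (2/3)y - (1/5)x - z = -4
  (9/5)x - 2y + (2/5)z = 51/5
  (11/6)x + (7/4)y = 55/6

x = 5, y = 0, z = 3

Row-reduce the augmented matrix:
R1 ← R1 / (-1/5).
R2 ← R2 − 9/5·R1.
R3 ← R3 − 11/6·R1.
R2 ← R2 / (4).
R1 ← R1 + 10/3·R2.
R3 ← R3 − 283/36·R2.
R3 ← R3 / (5569/720).
R1 ← R1 + 13/6·R3.
R2 ← R2 + 43/20·R3.
Reading off the reduced rows gives x = 5, y = 0, z = 3.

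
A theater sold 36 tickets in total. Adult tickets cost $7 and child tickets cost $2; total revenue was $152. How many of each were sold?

Let a = adult tickets, c = child tickets.
  a + c = 36
  7a + 2c = 152
Row-reduce the augmented matrix:
R2 ← R2 − 7·R1.
R2 ← R2 / (-5).
R1 ← R1 − 1·R2.
Reading off the reduced rows gives a = 16, c = 20.

adult tickets: 16, child tickets: 20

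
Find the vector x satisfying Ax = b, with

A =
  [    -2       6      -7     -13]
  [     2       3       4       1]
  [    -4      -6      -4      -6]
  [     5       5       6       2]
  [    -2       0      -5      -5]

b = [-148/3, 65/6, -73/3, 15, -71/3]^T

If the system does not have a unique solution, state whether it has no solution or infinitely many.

Row-reduce the augmented matrix:
R1 ← R1 / (-2).
R2 ← R2 − 2·R1.
R3 ← R3 + 4·R1.
R4 ← R4 − 5·R1.
R5 ← R5 + 2·R1.
R2 ← R2 / (9).
R1 ← R1 + 3·R2.
R3 ← R3 + 18·R2.
R4 ← R4 − 20·R2.
R5 ← R5 + 6·R2.
R3 ← R3 / (4).
R1 ← R1 − 5/2·R3.
R2 ← R2 + 1/3·R3.
R4 ← R4 + 29/6·R3.
R4 ← R4 / (-26/3).
R1 ← R1 − 5·R4.
R2 ← R2 + 5/3·R4.
R3 ← R3 + 1·R4.
R5 reduces to 0 = 0, so the extra equation is consistent.
Reading off the reduced rows gives x_1 = -3/2, x_2 = 1/2, x_3 = 7/3, x_4 = 3.

x_1 = -3/2, x_2 = 1/2, x_3 = 7/3, x_4 = 3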